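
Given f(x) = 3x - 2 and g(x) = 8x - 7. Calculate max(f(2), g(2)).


9


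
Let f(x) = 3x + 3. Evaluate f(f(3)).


f(3) = 12
f(12) = 39

39


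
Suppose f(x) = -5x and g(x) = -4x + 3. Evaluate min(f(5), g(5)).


-25


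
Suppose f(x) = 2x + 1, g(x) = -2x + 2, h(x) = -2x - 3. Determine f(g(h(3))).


41


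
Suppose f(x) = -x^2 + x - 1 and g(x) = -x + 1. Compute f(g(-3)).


g(-3) = 4
f(4) = (-1)*(4)^2 + 1*(4) - 1 = -13

-13


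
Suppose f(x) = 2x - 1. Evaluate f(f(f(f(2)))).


f(2) = 3
f(3) = 5
f(5) = 9
f(9) = 17

17


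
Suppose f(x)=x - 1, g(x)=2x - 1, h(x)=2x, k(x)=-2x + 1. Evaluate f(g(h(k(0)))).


k(0) = 1
h(1) = 2
g(2) = 3
f(3) = 2

2


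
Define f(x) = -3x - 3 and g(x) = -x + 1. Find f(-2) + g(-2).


f(-2) = 3
g(-2) = 3
Sum = 6

6


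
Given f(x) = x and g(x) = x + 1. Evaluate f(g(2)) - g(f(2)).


f(g(2)) = 3
g(f(2)) = 3
Difference = 0

0


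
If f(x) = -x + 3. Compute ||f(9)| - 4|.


f(9) = -6
|-6| = 6
|6 - 4| = 2

2


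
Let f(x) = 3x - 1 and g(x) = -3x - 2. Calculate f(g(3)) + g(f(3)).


f(g(3)) = -34
g(f(3)) = -26
Sum = -60

-60


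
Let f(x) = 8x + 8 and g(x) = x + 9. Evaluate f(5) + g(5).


f(5) = 48
g(5) = 14
Sum = 62

62


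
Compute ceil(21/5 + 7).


21/5 = 4.2
4.2 + 7 = 11.2
ceil(11.2) = 12

12


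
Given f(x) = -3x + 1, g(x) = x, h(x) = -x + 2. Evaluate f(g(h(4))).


h(4) = -2
g(-2) = -2
f(-2) = 7

7


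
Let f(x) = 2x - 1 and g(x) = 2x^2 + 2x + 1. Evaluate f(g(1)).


9


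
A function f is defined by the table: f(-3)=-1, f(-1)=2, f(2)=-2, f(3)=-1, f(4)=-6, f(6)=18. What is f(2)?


-2


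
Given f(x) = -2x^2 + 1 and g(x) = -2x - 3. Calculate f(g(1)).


g(1) = -5
f(-5) = (-2)*(-5)^2 + 1 = -49

-49


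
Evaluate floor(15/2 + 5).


15/2 = 7.5
7.5 + 5 = 12.5
floor(12.5) = 12

12


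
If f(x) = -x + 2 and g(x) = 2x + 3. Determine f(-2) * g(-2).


f(-2) = 4
g(-2) = -1
Product = -4

-4


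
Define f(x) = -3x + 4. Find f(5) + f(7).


f(5) = -11
f(7) = -17
Sum = -28

-28


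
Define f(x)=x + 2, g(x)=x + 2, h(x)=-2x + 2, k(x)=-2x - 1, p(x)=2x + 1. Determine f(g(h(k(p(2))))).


p(2) = 5
k(5) = -11
h(-11) = 24
g(24) = 26
f(26) = 28

28


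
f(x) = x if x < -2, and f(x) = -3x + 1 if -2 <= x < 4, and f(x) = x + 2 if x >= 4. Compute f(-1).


-1 satisfies -2 <= x < 4
f(-1) = 4

4


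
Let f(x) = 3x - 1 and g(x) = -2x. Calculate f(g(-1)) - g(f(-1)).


f(g(-1)) = 5
g(f(-1)) = 8
Difference = -3

-3


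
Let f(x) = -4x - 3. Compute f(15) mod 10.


f(15) = -63
-63 mod 10 = 7

7


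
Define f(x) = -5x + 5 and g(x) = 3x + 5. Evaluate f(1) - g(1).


f(1) = 0
g(1) = 8
Difference = -8

-8


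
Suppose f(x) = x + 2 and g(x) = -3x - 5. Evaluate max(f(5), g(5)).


f(5) = 7
g(5) = -20
max = 7

7


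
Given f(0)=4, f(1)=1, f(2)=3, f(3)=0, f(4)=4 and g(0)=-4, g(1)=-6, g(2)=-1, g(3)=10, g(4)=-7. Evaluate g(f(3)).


-4


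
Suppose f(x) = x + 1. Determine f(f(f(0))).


3


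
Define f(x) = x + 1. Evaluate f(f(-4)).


f(-4) = -3
f(-3) = -2

-2


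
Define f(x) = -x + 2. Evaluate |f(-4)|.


f(-4) = 6
|6| = 6

6


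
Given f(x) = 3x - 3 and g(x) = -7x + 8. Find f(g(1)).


g(1) = 1
f(1) = 0

0


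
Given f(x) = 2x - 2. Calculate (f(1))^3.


f(1) = 0
(0)^3 = 0

0


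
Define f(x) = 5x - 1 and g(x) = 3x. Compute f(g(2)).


29


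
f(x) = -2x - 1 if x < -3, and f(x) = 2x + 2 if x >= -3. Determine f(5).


5 satisfies x >= -3
f(5) = 12

12


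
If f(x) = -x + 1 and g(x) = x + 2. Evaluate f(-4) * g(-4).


f(-4) = 5
g(-4) = -2
Product = -10

-10


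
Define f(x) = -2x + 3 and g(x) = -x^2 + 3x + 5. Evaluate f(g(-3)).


g(-3) = -13
f(-13) = 29

29


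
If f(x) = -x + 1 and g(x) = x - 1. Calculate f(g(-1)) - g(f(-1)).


f(g(-1)) = 3
g(f(-1)) = 1
Difference = 2

2


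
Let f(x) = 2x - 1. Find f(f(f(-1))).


f(-1) = -3
f(-3) = -7
f(-7) = -15

-15


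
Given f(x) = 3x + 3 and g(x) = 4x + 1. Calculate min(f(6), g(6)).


21


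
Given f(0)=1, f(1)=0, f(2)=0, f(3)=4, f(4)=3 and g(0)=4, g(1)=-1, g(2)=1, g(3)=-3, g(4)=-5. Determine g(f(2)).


f(2) = 0
g(0) = 4

4


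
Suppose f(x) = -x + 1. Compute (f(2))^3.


f(2) = -1
(-1)^3 = -1

-1


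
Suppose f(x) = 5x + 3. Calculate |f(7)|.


f(7) = 38
|38| = 38

38


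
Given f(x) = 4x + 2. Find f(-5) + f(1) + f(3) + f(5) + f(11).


f(-5) = -18
f(1) = 6
f(3) = 14
f(5) = 22
f(11) = 46
Sum = 70

70


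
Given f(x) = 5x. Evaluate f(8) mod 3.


f(8) = 40
40 mod 3 = 1

1


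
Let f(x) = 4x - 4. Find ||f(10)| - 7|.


29


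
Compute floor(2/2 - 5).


-4


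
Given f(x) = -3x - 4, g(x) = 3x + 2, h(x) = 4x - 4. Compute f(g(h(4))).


h(4) = 12
g(12) = 38
f(38) = -118

-118


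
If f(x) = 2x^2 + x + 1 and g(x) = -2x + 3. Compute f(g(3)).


g(3) = -3
f(-3) = 2*(-3)^2 + 1*(-3) + 1 = 16

16


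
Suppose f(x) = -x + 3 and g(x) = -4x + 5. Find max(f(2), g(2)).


f(2) = 1
g(2) = -3
max = 1

1


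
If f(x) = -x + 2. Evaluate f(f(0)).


f(0) = 2
f(2) = 0

0


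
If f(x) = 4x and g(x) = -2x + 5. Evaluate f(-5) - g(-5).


-35


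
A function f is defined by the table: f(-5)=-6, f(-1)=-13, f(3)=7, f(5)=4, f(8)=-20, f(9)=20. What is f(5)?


4


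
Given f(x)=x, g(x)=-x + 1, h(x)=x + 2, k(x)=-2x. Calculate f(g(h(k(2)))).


k(2) = -4
h(-4) = -2
g(-2) = 3
f(3) = 3

3


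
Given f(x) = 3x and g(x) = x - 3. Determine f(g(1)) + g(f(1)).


f(g(1)) = -6
g(f(1)) = 0
Sum = -6

-6


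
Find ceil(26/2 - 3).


26/2 = 13
13 - 3 = 10
ceil(10) = 10

10


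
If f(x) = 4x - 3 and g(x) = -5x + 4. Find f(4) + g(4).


f(4) = 13
g(4) = -16
Sum = -3

-3


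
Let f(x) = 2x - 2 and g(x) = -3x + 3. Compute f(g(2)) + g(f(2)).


-11


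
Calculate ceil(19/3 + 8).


19/3 = 6.3333
6.3333 + 8 = 14.3333
ceil(14.3333) = 15

15


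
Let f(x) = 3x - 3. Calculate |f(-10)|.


f(-10) = -33
|-33| = 33

33


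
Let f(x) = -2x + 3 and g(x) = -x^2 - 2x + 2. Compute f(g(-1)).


g(-1) = 3
f(3) = -3

-3


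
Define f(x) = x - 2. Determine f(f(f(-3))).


f(-3) = -5
f(-5) = -7
f(-7) = -9

-9


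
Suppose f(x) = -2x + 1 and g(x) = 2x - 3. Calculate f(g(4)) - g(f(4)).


f(g(4)) = -9
g(f(4)) = -17
Difference = 8

8


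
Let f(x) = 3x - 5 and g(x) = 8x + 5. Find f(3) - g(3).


f(3) = 4
g(3) = 29
Difference = -25

-25


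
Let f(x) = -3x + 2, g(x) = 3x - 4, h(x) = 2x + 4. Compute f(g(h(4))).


h(4) = 12
g(12) = 32
f(32) = -94

-94


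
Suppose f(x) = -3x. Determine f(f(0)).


f(0) = 0
f(0) = 0

0


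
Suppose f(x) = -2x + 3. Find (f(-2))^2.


f(-2) = 7
(7)^2 = 49

49


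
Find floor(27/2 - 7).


27/2 = 13.5
13.5 - 7 = 6.5
floor(6.5) = 6

6


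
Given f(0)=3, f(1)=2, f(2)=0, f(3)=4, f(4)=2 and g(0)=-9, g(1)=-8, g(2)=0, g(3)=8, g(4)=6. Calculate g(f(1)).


0


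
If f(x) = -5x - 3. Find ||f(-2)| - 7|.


0


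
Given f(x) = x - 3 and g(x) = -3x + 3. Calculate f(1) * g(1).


f(1) = -2
g(1) = 0
Product = 0

0


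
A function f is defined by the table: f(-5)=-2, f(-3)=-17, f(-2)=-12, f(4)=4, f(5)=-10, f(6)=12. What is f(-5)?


Reading from the table at x = -5

-2


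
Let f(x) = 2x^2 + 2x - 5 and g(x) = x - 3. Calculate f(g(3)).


-5


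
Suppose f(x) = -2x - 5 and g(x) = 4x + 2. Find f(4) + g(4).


f(4) = -13
g(4) = 18
Sum = 5

5


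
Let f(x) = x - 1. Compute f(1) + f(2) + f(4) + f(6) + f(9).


17


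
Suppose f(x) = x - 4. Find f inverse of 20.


24


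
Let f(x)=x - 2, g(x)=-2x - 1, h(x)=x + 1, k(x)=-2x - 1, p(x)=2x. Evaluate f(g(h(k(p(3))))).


p(3) = 6
k(6) = -13
h(-13) = -12
g(-12) = 23
f(23) = 21

21


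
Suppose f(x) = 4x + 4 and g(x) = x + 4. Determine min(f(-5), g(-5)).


f(-5) = -16
g(-5) = -1
min = -16

-16


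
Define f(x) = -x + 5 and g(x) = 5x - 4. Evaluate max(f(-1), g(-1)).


6


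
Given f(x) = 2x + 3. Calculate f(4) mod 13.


f(4) = 11
11 mod 13 = 11

11


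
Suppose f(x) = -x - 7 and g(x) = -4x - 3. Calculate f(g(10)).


g(10) = -43
f(-43) = 36

36


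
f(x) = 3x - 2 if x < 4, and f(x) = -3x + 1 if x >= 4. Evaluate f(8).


8 satisfies x >= 4
f(8) = -23

-23


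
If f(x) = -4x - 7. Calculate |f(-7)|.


f(-7) = 21
|21| = 21

21


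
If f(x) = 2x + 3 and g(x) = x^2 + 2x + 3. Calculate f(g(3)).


g(3) = 18
f(18) = 39

39


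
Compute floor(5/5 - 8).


5/5 = 1
1 - 8 = -7
floor(-7) = -7

-7


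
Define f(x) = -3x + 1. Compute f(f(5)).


f(5) = -14
f(-14) = 43

43


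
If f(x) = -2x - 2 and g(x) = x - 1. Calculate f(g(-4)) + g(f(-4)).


13


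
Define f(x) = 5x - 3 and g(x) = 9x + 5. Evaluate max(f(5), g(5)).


f(5) = 22
g(5) = 50
max = 50

50


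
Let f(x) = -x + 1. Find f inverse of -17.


18


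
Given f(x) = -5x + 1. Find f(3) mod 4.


f(3) = -14
-14 mod 4 = 2

2


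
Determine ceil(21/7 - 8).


21/7 = 3
3 - 8 = -5
ceil(-5) = -5

-5


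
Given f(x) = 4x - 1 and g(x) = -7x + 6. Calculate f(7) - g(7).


f(7) = 27
g(7) = -43
Difference = 70

70


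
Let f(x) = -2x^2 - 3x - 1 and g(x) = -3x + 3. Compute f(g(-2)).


-190


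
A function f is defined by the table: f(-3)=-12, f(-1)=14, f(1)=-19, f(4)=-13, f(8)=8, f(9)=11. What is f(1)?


Reading from the table at x = 1

-19


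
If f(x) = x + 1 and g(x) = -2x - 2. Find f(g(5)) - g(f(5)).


f(g(5)) = -11
g(f(5)) = -14
Difference = 3

3


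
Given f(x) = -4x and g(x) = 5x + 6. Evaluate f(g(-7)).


116


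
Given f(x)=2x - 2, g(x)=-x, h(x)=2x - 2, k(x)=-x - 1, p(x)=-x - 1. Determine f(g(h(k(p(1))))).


-2


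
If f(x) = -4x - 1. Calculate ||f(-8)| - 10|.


f(-8) = 31
|31| = 31
|31 - 10| = 21

21


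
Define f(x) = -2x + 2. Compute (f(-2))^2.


f(-2) = 6
(6)^2 = 36

36


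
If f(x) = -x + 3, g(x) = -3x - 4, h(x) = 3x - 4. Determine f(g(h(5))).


h(5) = 11
g(11) = -37
f(-37) = 40

40


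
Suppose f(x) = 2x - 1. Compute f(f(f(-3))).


f(-3) = -7
f(-7) = -15
f(-15) = -31

-31


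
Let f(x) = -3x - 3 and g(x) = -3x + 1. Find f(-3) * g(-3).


f(-3) = 6
g(-3) = 10
Product = 60

60


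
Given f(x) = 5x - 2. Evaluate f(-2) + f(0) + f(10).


f(-2) = -12
f(0) = -2
f(10) = 48
Sum = 34

34


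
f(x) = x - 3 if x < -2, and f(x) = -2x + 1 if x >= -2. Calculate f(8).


8 satisfies x >= -2
f(8) = -15

-15


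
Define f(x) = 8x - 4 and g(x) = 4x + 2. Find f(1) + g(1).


f(1) = 4
g(1) = 6
Sum = 10

10


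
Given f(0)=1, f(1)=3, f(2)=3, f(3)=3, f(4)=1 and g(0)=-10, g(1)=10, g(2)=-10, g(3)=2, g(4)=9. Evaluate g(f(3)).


2


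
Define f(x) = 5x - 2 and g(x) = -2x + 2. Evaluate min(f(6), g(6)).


f(6) = 28
g(6) = -10
min = -10

-10


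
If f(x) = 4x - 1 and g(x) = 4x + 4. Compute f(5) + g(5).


f(5) = 19
g(5) = 24
Sum = 43

43


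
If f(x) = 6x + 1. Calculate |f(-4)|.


f(-4) = -23
|-23| = 23

23


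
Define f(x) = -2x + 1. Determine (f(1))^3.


f(1) = -1
(-1)^3 = -1

-1


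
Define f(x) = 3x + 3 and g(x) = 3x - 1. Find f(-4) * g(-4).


f(-4) = -9
g(-4) = -13
Product = 117

117


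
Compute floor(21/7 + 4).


21/7 = 3
3 + 4 = 7
floor(7) = 7

7


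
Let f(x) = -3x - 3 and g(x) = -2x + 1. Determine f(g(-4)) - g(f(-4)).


f(g(-4)) = -30
g(f(-4)) = -17
Difference = -13

-13


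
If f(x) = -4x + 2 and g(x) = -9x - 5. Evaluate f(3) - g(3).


f(3) = -10
g(3) = -32
Difference = 22

22


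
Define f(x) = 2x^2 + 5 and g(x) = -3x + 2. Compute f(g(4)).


205


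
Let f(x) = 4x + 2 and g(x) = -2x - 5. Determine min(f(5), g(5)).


-15


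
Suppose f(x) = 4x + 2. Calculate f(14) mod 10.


f(14) = 58
58 mod 10 = 8

8


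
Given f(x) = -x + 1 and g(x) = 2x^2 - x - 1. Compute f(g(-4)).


g(-4) = 35
f(35) = -34

-34


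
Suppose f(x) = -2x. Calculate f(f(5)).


f(5) = -10
f(-10) = 20

20


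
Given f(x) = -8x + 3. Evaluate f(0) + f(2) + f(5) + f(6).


f(0) = 3
f(2) = -13
f(5) = -37
f(6) = -45
Sum = -92

-92


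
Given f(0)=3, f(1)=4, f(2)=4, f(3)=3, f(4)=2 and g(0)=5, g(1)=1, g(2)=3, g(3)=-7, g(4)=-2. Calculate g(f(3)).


f(3) = 3
g(3) = -7

-7


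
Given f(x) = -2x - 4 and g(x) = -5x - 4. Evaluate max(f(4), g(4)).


f(4) = -12
g(4) = -24
max = -12

-12


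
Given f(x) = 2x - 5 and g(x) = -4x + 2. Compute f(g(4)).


g(4) = -14
f(-14) = -33

-33


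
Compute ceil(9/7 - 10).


9/7 = 1.2857
1.2857 - 10 = -8.7143
ceil(-8.7143) = -8

-8


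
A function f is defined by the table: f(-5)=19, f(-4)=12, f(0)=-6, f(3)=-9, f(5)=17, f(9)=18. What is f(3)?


Reading from the table at x = 3

-9


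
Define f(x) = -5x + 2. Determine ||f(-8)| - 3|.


f(-8) = 42
|42| = 42
|42 - 3| = 39

39


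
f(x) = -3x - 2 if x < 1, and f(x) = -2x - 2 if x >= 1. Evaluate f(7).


7 satisfies x >= 1
f(7) = -16

-16


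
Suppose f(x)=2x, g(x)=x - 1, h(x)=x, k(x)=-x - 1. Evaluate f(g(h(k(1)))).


k(1) = -2
h(-2) = -2
g(-2) = -3
f(-3) = -6

-6


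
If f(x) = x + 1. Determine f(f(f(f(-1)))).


f(-1) = 0
f(0) = 1
f(1) = 2
f(2) = 3

3


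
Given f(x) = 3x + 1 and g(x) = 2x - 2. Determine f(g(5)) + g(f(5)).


f(g(5)) = 25
g(f(5)) = 30
Sum = 55

55


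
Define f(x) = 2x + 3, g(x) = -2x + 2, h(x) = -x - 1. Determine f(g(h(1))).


15


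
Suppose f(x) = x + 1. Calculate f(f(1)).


f(1) = 2
f(2) = 3

3


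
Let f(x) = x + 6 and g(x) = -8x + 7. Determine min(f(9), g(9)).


f(9) = 15
g(9) = -65
min = -65

-65


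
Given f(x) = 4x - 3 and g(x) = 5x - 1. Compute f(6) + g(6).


50


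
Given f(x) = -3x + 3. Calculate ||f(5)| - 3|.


f(5) = -12
|-12| = 12
|12 - 3| = 9

9


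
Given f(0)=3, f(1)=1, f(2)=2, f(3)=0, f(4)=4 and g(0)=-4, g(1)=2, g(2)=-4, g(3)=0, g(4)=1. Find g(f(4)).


f(4) = 4
g(4) = 1

1


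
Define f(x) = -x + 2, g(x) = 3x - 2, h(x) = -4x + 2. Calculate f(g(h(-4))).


h(-4) = 18
g(18) = 52
f(52) = -50

-50


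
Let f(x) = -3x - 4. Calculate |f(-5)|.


11


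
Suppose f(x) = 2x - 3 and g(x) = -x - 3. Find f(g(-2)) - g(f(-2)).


f(g(-2)) = -5
g(f(-2)) = 4
Difference = -9

-9


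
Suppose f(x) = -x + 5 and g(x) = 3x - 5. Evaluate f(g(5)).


g(5) = 10
f(10) = -5

-5


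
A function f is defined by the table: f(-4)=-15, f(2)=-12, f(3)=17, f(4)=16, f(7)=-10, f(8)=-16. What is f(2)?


Reading from the table at x = 2

-12


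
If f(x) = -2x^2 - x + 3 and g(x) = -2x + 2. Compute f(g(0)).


g(0) = 2
f(2) = (-2)*(2)^2 - 1*(2) + 3 = -7

-7


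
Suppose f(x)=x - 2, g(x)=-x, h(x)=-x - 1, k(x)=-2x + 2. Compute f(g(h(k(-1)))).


k(-1) = 4
h(4) = -5
g(-5) = 5
f(5) = 3

3


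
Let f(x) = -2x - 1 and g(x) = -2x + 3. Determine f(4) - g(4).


f(4) = -9
g(4) = -5
Difference = -4

-4


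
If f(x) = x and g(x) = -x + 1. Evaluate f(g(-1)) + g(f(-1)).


f(g(-1)) = 2
g(f(-1)) = 2
Sum = 4

4


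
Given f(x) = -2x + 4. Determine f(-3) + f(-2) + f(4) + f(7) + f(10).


f(-3) = 10
f(-2) = 8
f(4) = -4
f(7) = -10
f(10) = -16
Sum = -12

-12


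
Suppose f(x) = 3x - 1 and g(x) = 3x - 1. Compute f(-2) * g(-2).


f(-2) = -7
g(-2) = -7
Product = 49

49


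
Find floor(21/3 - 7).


21/3 = 7
7 - 7 = 0
floor(0) = 0

0


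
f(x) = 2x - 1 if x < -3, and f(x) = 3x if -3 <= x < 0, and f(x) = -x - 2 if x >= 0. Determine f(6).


-8


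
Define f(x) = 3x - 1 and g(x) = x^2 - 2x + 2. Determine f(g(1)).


g(1) = 1
f(1) = 2

2


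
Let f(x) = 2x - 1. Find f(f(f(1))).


f(1) = 1
f(1) = 1
f(1) = 1

1


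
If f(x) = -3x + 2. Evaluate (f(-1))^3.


f(-1) = 5
(5)^3 = 125

125


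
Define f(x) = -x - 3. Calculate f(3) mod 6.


f(3) = -6
-6 mod 6 = 0

0


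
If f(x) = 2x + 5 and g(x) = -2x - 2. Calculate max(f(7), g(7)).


f(7) = 19
g(7) = -16
max = 19

19


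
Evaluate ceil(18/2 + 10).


18/2 = 9
9 + 10 = 19
ceil(19) = 19

19


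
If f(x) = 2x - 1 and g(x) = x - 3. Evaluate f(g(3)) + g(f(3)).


1


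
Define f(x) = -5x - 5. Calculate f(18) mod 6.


f(18) = -95
-95 mod 6 = 1

1


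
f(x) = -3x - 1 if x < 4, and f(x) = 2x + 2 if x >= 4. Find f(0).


-1


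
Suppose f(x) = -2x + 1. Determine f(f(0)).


f(0) = 1
f(1) = -1

-1


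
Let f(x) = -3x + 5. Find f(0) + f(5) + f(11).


f(0) = 5
f(5) = -10
f(11) = -28
Sum = -33

-33


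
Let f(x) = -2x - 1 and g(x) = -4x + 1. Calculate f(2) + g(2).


f(2) = -5
g(2) = -7
Sum = -12

-12


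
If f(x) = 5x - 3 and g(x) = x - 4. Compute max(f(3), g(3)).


12


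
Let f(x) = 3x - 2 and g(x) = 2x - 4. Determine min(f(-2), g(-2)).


f(-2) = -8
g(-2) = -8
min = -8

-8


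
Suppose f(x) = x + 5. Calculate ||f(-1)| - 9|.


f(-1) = 4
|4| = 4
|4 - 9| = 5

5


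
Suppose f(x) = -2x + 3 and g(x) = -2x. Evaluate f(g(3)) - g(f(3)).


f(g(3)) = 15
g(f(3)) = 6
Difference = 9

9


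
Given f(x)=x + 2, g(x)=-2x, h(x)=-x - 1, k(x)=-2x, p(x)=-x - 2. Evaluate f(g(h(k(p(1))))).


p(1) = -3
k(-3) = 6
h(6) = -7
g(-7) = 14
f(14) = 16

16


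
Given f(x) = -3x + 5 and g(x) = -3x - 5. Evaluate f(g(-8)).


g(-8) = 19
f(19) = -52

-52


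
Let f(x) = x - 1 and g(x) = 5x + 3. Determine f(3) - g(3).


f(3) = 2
g(3) = 18
Difference = -16

-16


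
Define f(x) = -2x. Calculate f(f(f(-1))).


f(-1) = 2
f(2) = -4
f(-4) = 8

8


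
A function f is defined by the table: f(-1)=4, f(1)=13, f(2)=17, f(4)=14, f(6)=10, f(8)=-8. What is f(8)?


-8


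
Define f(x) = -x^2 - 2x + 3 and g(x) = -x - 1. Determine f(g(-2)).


g(-2) = 1
f(1) = (-1)*(1)^2 - 2*(1) + 3 = 0

0


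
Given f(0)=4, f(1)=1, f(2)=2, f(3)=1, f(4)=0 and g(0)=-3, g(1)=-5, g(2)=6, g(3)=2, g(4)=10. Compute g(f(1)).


f(1) = 1
g(1) = -5

-5


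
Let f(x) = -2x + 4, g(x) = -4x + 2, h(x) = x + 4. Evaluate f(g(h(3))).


h(3) = 7
g(7) = -26
f(-26) = 56

56


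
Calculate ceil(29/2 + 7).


29/2 = 14.5
14.5 + 7 = 21.5
ceil(21.5) = 22

22


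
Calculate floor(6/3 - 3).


-1


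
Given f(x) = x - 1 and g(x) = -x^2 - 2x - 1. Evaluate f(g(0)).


g(0) = -1
f(-1) = -2

-2


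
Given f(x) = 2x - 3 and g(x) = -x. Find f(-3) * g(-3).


f(-3) = -9
g(-3) = 3
Product = -27

-27


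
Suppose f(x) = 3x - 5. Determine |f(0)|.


f(0) = -5
|-5| = 5

5


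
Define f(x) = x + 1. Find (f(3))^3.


64


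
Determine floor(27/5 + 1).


27/5 = 5.4
5.4 + 1 = 6.4
floor(6.4) = 6

6


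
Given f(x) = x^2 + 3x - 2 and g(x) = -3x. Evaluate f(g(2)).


16


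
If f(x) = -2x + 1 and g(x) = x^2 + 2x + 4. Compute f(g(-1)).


g(-1) = 3
f(3) = -5

-5


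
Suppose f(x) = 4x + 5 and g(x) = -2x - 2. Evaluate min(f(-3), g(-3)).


f(-3) = -7
g(-3) = 4
min = -7

-7


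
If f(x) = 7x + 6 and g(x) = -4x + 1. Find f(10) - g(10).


f(10) = 76
g(10) = -39
Difference = 115

115


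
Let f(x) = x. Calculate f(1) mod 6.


f(1) = 1
1 mod 6 = 1

1


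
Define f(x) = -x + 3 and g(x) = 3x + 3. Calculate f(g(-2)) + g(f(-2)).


f(g(-2)) = 6
g(f(-2)) = 18
Sum = 24

24


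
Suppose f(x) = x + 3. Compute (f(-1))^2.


f(-1) = 2
(2)^2 = 4

4


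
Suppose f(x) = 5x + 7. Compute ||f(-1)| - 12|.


f(-1) = 2
|2| = 2
|2 - 12| = 10

10


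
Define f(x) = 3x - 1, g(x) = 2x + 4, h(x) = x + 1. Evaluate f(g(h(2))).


h(2) = 3
g(3) = 10
f(10) = 29

29


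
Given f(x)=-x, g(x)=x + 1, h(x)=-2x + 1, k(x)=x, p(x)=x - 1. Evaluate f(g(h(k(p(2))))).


0


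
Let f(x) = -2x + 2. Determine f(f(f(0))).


f(0) = 2
f(2) = -2
f(-2) = 6

6


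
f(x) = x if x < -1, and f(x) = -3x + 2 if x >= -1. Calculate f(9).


9 satisfies x >= -1
f(9) = -25

-25


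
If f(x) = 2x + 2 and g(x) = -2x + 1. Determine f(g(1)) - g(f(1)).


f(g(1)) = 0
g(f(1)) = -7
Difference = 7

7


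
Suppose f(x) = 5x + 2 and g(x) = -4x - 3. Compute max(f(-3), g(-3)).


f(-3) = -13
g(-3) = 9
max = 9

9


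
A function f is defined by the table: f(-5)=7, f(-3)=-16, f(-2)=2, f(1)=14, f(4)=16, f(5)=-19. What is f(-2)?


Reading from the table at x = -2

2


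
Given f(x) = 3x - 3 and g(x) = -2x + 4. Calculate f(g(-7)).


g(-7) = 18
f(18) = 51

51


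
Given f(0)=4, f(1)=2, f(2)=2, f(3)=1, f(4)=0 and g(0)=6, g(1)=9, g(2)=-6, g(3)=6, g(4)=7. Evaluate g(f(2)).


-6


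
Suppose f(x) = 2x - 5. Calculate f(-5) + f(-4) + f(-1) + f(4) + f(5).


f(-5) = -15
f(-4) = -13
f(-1) = -7
f(4) = 3
f(5) = 5
Sum = -27

-27


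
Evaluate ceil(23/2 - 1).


11


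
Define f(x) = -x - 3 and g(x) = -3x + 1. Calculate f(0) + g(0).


f(0) = -3
g(0) = 1
Sum = -2

-2


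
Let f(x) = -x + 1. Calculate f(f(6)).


f(6) = -5
f(-5) = 6

6


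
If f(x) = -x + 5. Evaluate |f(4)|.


f(4) = 1
|1| = 1

1


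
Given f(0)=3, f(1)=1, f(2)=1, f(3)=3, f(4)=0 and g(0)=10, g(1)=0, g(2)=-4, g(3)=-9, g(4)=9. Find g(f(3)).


f(3) = 3
g(3) = -9

-9


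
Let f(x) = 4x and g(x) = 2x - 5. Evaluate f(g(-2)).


g(-2) = -9
f(-9) = -36

-36


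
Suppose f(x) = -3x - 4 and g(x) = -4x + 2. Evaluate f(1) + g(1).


f(1) = -7
g(1) = -2
Sum = -9

-9


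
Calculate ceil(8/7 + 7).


8/7 = 1.1429
1.1429 + 7 = 8.1429
ceil(8.1429) = 9

9


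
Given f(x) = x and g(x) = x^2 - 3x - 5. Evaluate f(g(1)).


g(1) = -7
f(-7) = -7

-7


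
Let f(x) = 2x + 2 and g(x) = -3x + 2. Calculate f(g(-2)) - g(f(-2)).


f(g(-2)) = 18
g(f(-2)) = 8
Difference = 10

10


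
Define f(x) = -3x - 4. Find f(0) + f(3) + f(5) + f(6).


f(0) = -4
f(3) = -13
f(5) = -19
f(6) = -22
Sum = -58

-58


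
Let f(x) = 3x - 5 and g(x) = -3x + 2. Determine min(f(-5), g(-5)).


f(-5) = -20
g(-5) = 17
min = -20

-20


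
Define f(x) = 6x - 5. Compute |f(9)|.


f(9) = 49
|49| = 49

49


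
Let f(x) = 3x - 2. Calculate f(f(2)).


10


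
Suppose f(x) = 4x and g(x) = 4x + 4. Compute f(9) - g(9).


f(9) = 36
g(9) = 40
Difference = -4

-4


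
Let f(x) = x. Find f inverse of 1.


Solve x = 1
x = (1) / 1 = 1

1


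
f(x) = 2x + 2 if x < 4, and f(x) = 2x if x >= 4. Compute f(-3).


-3 satisfies x < 4
f(-3) = -4

-4


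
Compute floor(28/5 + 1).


28/5 = 5.6
5.6 + 1 = 6.6
floor(6.6) = 6

6


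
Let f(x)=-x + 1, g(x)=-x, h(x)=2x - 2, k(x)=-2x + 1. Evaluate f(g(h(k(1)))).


k(1) = -1
h(-1) = -4
g(-4) = 4
f(4) = -3

-3


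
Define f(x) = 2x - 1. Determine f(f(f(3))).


17


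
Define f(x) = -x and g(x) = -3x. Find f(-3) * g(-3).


f(-3) = 3
g(-3) = 9
Product = 27

27


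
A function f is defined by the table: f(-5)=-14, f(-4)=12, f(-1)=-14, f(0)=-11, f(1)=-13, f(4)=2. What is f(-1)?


Reading from the table at x = -1

-14


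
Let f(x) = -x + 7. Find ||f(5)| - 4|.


f(5) = 2
|2| = 2
|2 - 4| = 2

2


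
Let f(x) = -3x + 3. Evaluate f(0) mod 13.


f(0) = 3
3 mod 13 = 3

3


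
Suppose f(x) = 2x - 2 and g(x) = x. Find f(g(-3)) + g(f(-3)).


f(g(-3)) = -8
g(f(-3)) = -8
Sum = -16

-16


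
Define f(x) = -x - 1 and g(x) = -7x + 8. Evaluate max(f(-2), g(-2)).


f(-2) = 1
g(-2) = 22
max = 22

22


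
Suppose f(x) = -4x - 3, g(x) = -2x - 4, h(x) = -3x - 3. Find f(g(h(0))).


-11


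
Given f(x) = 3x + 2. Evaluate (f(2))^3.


f(2) = 8
(8)^3 = 512

512


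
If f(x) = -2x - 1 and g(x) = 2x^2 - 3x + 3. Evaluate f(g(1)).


-5


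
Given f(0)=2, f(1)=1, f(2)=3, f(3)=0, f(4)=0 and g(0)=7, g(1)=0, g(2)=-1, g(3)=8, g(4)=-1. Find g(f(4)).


f(4) = 0
g(0) = 7

7


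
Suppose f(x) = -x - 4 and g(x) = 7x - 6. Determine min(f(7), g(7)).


-11


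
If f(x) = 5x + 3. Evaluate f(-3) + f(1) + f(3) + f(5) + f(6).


f(-3) = -12
f(1) = 8
f(3) = 18
f(5) = 28
f(6) = 33
Sum = 75

75


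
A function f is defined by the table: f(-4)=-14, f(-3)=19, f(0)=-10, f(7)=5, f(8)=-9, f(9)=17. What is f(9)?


17


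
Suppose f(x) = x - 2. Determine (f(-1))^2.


f(-1) = -3
(-3)^2 = 9

9


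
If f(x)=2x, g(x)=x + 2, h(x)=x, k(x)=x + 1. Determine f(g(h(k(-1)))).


k(-1) = 0
h(0) = 0
g(0) = 2
f(2) = 4

4


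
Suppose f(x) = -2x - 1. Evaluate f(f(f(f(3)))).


f(3) = -7
f(-7) = 13
f(13) = -27
f(-27) = 53

53


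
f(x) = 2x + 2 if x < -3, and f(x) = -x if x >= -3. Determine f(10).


10 satisfies x >= -3
f(10) = -10

-10


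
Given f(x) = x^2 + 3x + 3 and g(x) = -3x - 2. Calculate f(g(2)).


g(2) = -8
f(-8) = 1*(-8)^2 + 3*(-8) + 3 = 43

43


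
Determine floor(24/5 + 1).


24/5 = 4.8
4.8 + 1 = 5.8
floor(5.8) = 5

5


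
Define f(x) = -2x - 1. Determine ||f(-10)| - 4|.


f(-10) = 19
|19| = 19
|19 - 4| = 15

15


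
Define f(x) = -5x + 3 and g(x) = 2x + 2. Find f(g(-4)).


g(-4) = -6
f(-6) = 33

33


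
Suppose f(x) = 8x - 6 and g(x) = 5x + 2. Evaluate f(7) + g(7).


f(7) = 50
g(7) = 37
Sum = 87

87


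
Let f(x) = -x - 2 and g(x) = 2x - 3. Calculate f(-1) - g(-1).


f(-1) = -1
g(-1) = -5
Difference = 4

4


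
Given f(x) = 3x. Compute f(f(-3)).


-27


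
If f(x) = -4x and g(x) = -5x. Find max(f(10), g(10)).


f(10) = -40
g(10) = -50
max = -40

-40


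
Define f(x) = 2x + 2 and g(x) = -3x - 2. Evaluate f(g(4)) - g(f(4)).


f(g(4)) = -26
g(f(4)) = -32
Difference = 6

6


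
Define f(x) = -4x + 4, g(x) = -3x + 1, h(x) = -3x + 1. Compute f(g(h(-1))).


h(-1) = 4
g(4) = -11
f(-11) = 48

48


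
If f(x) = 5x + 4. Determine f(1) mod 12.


f(1) = 9
9 mod 12 = 9

9


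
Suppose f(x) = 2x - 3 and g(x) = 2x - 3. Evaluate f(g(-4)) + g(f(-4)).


f(g(-4)) = -25
g(f(-4)) = -25
Sum = -50

-50


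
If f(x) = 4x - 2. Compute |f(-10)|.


f(-10) = -42
|-42| = 42

42


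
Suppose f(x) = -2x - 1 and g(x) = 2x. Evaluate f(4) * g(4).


f(4) = -9
g(4) = 8
Product = -72

-72


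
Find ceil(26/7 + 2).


26/7 = 3.7143
3.7143 + 2 = 5.7143
ceil(5.7143) = 6

6


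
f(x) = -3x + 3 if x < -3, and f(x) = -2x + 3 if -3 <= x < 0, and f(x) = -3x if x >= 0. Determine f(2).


-6


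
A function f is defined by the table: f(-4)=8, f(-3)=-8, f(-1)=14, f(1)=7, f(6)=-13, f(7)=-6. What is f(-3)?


-8


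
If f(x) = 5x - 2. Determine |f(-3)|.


17


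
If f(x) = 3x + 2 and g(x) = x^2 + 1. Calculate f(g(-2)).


g(-2) = 5
f(5) = 17

17


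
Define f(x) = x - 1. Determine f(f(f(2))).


f(2) = 1
f(1) = 0
f(0) = -1

-1


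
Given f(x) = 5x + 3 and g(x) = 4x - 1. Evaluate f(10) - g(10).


f(10) = 53
g(10) = 39
Difference = 14

14


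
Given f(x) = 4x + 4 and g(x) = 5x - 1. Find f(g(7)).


140


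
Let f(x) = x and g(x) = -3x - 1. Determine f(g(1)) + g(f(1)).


f(g(1)) = -4
g(f(1)) = -4
Sum = -8

-8


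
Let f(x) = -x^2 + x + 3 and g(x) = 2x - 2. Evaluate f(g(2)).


g(2) = 2
f(2) = (-1)*(2)^2 + 1*(2) + 3 = 1

1


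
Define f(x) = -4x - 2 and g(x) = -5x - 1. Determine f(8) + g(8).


f(8) = -34
g(8) = -41
Sum = -75

-75


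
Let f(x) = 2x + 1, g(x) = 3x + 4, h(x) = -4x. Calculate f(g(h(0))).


h(0) = 0
g(0) = 4
f(4) = 9

9


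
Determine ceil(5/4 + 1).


5/4 = 1.25
1.25 + 1 = 2.25
ceil(2.25) = 3

3


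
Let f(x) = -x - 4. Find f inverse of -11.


Solve -x - 4 = -11
x = (-11 + 4) / (-1) = 7

7


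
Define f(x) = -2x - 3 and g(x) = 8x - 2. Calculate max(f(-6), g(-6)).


9


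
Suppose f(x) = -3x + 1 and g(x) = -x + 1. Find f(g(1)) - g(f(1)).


f(g(1)) = 1
g(f(1)) = 3
Difference = -2

-2


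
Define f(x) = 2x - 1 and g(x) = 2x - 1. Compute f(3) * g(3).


25


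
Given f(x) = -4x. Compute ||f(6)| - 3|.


f(6) = -24
|-24| = 24
|24 - 3| = 21

21


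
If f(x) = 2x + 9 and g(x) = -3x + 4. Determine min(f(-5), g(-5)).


f(-5) = -1
g(-5) = 19
min = -1

-1


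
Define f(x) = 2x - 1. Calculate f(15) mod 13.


3


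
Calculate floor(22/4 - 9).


22/4 = 5.5
5.5 - 9 = -3.5
floor(-3.5) = -4

-4


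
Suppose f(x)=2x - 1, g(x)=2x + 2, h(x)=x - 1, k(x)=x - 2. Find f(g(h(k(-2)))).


-17


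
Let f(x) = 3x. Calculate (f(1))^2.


9


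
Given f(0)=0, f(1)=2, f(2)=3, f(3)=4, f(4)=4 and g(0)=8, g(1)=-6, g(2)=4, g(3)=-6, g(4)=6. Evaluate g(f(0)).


8


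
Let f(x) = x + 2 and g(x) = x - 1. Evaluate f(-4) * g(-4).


10


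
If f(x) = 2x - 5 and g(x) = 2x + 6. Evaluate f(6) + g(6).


f(6) = 7
g(6) = 18
Sum = 25

25


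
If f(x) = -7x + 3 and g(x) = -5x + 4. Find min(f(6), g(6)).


-39


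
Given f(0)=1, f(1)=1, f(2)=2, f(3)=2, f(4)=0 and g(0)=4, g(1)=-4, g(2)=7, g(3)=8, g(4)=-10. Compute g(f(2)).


f(2) = 2
g(2) = 7

7


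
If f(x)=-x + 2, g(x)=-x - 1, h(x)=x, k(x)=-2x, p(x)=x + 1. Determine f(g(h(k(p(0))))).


p(0) = 1
k(1) = -2
h(-2) = -2
g(-2) = 1
f(1) = 1

1


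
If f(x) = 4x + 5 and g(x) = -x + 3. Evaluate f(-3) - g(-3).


f(-3) = -7
g(-3) = 6
Difference = -13

-13


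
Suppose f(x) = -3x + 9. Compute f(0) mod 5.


f(0) = 9
9 mod 5 = 4

4


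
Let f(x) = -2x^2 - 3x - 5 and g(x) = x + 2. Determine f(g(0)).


g(0) = 2
f(2) = (-2)*(2)^2 - 3*(2) - 5 = -19

-19


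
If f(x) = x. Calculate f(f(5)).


5


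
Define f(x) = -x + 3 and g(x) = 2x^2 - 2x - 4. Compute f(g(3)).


g(3) = 8
f(8) = -5

-5


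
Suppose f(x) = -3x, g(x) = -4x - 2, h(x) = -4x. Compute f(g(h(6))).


-282


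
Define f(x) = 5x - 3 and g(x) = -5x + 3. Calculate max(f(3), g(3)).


f(3) = 12
g(3) = -12
max = 12

12


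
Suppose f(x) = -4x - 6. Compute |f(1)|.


f(1) = -10
|-10| = 10

10


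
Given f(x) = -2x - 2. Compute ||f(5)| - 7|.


5


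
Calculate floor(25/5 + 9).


25/5 = 5
5 + 9 = 14
floor(14) = 14

14


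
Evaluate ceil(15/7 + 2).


15/7 = 2.1429
2.1429 + 2 = 4.1429
ceil(4.1429) = 5

5


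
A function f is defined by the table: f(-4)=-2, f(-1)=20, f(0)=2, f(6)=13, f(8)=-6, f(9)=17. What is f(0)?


Reading from the table at x = 0

2


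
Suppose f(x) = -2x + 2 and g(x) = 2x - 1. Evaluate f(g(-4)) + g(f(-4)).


f(g(-4)) = 20
g(f(-4)) = 19
Sum = 39

39


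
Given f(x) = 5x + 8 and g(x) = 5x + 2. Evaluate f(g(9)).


g(9) = 47
f(47) = 243

243


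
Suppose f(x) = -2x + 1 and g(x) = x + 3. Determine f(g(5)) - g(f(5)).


-9


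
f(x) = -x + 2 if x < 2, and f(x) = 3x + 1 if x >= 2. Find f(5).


16


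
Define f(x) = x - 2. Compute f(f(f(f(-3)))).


f(-3) = -5
f(-5) = -7
f(-7) = -9
f(-9) = -11

-11


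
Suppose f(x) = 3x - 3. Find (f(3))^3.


f(3) = 6
(6)^3 = 216

216


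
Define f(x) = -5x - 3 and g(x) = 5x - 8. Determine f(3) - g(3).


f(3) = -18
g(3) = 7
Difference = -25

-25


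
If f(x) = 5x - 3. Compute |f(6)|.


f(6) = 27
|27| = 27

27


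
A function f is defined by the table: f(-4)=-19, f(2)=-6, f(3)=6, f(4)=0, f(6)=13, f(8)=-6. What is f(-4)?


-19


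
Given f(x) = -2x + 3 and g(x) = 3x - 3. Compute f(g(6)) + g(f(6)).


-57


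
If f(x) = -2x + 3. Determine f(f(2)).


f(2) = -1
f(-1) = 5

5


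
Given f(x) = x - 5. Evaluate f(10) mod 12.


f(10) = 5
5 mod 12 = 5

5


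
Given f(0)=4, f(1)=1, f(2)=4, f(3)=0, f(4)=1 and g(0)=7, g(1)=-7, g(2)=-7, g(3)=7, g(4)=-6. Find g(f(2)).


f(2) = 4
g(4) = -6

-6


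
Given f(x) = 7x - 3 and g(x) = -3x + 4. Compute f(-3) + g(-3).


f(-3) = -24
g(-3) = 13
Sum = -11

-11


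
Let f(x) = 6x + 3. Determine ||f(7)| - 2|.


f(7) = 45
|45| = 45
|45 - 2| = 43

43


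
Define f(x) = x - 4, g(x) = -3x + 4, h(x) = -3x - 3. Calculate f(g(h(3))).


h(3) = -12
g(-12) = 40
f(40) = 36

36


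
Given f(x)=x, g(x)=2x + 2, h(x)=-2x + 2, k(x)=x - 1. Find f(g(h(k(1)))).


6


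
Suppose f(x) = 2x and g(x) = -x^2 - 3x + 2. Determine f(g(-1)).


g(-1) = 4
f(4) = 8

8


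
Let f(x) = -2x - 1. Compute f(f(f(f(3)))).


53


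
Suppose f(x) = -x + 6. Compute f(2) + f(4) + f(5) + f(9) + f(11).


f(2) = 4
f(4) = 2
f(5) = 1
f(9) = -3
f(11) = -5
Sum = -1

-1


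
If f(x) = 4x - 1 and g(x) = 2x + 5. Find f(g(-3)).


g(-3) = -1
f(-1) = -5

-5


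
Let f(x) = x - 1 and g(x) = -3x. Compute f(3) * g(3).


-18


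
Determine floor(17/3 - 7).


17/3 = 5.6667
5.6667 - 7 = -1.3333
floor(-1.3333) = -2

-2


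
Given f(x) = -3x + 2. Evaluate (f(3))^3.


-343


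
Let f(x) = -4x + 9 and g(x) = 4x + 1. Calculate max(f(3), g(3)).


13


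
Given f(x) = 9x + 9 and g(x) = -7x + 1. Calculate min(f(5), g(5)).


f(5) = 54
g(5) = -34
min = -34

-34


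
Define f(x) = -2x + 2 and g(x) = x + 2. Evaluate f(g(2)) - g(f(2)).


f(g(2)) = -6
g(f(2)) = 0
Difference = -6

-6


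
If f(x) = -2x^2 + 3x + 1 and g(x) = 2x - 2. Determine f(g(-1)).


g(-1) = -4
f(-4) = (-2)*(-4)^2 + 3*(-4) + 1 = -43

-43


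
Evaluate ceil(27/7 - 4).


27/7 = 3.8571
3.8571 - 4 = -0.1429
ceil(-0.1429) = 0

0


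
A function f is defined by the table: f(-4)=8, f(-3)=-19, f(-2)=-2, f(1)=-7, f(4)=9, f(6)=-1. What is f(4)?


Reading from the table at x = 4

9


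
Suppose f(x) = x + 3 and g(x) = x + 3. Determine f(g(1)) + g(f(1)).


f(g(1)) = 7
g(f(1)) = 7
Sum = 14

14


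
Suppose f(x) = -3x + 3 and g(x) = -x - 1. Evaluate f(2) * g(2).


9


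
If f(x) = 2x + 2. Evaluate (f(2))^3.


f(2) = 6
(6)^3 = 216

216


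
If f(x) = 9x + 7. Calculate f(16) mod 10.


f(16) = 151
151 mod 10 = 1

1


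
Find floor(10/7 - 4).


10/7 = 1.4286
1.4286 - 4 = -2.5714
floor(-2.5714) = -3

-3


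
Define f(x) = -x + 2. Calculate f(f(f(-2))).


4


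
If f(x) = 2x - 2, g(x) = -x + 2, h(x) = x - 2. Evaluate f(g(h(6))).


h(6) = 4
g(4) = -2
f(-2) = -6

-6


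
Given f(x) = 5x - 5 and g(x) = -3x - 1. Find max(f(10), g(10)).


f(10) = 45
g(10) = -31
max = 45

45


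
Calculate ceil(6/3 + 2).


6/3 = 2
2 + 2 = 4
ceil(4) = 4

4


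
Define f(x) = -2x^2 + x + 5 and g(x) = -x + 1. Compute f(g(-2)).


g(-2) = 3
f(3) = (-2)*(3)^2 + 1*(3) + 5 = -10

-10


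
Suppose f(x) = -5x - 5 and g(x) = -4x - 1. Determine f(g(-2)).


-40


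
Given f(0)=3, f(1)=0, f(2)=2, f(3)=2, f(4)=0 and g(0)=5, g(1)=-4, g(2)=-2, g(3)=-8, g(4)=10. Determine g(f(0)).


-8


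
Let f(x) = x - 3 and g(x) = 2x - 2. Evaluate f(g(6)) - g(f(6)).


f(g(6)) = 7
g(f(6)) = 4
Difference = 3

3


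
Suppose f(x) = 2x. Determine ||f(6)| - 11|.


f(6) = 12
|12| = 12
|12 - 11| = 1

1


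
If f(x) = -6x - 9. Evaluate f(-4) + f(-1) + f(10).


f(-4) = 15
f(-1) = -3
f(10) = -69
Sum = -57

-57


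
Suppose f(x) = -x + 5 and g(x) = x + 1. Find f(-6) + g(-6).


f(-6) = 11
g(-6) = -5
Sum = 6

6


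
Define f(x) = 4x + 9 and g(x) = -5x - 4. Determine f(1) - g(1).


f(1) = 13
g(1) = -9
Difference = 22

22


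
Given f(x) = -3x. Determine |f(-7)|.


21


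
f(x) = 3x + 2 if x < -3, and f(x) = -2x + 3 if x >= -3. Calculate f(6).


6 satisfies x >= -3
f(6) = -9

-9


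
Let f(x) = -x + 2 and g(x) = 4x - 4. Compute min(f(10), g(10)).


f(10) = -8
g(10) = 36
min = -8

-8


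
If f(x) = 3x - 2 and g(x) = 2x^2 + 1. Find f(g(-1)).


g(-1) = 3
f(3) = 7

7


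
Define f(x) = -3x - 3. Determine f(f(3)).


33


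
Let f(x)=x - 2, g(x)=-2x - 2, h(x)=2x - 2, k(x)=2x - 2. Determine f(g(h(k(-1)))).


k(-1) = -4
h(-4) = -10
g(-10) = 18
f(18) = 16

16


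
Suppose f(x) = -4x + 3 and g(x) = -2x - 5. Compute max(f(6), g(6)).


-17


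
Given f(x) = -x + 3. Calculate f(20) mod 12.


f(20) = -17
-17 mod 12 = 7

7


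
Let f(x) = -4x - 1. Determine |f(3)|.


f(3) = -13
|-13| = 13

13


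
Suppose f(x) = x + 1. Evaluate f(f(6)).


f(6) = 7
f(7) = 8

8


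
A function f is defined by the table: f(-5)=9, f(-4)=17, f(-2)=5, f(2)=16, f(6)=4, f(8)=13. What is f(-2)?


5


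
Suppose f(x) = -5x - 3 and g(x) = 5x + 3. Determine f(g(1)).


g(1) = 8
f(8) = -43

-43


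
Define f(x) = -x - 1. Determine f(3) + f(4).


f(3) = -4
f(4) = -5
Sum = -9

-9


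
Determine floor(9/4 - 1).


9/4 = 2.25
2.25 - 1 = 1.25
floor(1.25) = 1

1


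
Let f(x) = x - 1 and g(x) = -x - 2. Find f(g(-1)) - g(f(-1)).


-2


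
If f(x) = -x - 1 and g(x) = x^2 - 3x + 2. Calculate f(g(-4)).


g(-4) = 30
f(30) = -31

-31


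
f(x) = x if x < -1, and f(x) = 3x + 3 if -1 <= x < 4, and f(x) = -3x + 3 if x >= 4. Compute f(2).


2 satisfies -1 <= x < 4
f(2) = 9

9


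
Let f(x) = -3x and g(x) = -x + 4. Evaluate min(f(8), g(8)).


-24


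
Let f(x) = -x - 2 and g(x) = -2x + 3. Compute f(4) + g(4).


f(4) = -6
g(4) = -5
Sum = -11

-11


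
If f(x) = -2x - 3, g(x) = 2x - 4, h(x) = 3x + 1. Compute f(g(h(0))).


h(0) = 1
g(1) = -2
f(-2) = 1

1


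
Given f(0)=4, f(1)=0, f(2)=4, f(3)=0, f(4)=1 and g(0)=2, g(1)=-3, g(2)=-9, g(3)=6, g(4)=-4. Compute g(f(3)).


f(3) = 0
g(0) = 2

2


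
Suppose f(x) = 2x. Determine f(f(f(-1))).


f(-1) = -2
f(-2) = -4
f(-4) = -8

-8


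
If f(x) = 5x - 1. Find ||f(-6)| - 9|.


f(-6) = -31
|-31| = 31
|31 - 9| = 22

22


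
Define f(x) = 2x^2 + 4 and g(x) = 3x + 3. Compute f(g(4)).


g(4) = 15
f(15) = 2*(15)^2 + 4 = 454

454


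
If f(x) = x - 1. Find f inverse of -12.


Solve x - 1 = -12
x = (-12 + 1) / 1 = -11

-11


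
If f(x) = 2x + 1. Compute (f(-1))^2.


f(-1) = -1
(-1)^2 = 1

1


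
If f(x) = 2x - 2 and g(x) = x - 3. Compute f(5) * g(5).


f(5) = 8
g(5) = 2
Product = 16

16


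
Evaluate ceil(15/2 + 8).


16


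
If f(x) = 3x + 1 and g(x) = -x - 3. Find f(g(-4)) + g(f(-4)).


f(g(-4)) = 4
g(f(-4)) = 8
Sum = 12

12


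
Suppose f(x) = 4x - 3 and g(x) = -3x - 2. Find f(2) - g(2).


f(2) = 5
g(2) = -8
Difference = 13

13


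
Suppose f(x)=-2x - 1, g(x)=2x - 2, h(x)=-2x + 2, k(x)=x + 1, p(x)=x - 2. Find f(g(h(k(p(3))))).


p(3) = 1
k(1) = 2
h(2) = -2
g(-2) = -6
f(-6) = 11

11


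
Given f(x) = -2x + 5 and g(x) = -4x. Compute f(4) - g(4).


f(4) = -3
g(4) = -16
Difference = 13

13


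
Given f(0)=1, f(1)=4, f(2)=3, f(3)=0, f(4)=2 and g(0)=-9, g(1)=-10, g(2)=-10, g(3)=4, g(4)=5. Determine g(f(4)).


-10


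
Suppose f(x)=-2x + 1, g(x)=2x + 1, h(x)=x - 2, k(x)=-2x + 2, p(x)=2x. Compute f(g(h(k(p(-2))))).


-33


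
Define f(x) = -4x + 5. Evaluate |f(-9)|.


f(-9) = 41
|41| = 41

41


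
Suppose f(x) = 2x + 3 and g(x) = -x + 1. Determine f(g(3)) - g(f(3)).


f(g(3)) = -1
g(f(3)) = -8
Difference = 7

7


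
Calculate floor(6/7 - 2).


6/7 = 0.8571
0.8571 - 2 = -1.1429
floor(-1.1429) = -2

-2


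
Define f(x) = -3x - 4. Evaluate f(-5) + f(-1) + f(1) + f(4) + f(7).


f(-5) = 11
f(-1) = -1
f(1) = -7
f(4) = -16
f(7) = -25
Sum = -38

-38


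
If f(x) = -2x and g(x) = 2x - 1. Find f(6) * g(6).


-132


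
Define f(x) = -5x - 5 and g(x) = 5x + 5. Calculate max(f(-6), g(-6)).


f(-6) = 25
g(-6) = -25
max = 25

25


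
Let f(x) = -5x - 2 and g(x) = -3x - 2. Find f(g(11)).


g(11) = -35
f(-35) = 173

173


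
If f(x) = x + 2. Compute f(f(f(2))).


f(2) = 4
f(4) = 6
f(6) = 8

8


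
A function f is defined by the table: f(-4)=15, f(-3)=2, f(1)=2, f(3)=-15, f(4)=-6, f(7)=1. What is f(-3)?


Reading from the table at x = -3

2
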